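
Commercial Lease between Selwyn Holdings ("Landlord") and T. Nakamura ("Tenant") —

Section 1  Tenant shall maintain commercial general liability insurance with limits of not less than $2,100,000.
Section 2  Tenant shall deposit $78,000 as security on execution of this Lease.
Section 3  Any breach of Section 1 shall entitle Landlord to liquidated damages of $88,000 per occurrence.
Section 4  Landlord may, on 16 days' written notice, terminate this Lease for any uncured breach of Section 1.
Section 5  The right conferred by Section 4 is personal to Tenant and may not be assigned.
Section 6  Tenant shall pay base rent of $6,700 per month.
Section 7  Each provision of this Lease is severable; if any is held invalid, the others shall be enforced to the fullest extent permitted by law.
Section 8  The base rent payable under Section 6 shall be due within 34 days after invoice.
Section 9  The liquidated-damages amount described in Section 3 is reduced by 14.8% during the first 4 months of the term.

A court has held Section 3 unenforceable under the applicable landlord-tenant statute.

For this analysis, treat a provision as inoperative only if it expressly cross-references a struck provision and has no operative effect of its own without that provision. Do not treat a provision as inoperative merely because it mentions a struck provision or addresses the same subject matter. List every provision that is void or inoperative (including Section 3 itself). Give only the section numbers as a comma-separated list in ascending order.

3, 9

Section 3 is struck. Section 9 operates only by reference to Section 3, so it falls with Section 3. Section 7 is a severability clause and preserves every provision that can still be given independent effect. That leaves Section 1, Section 2, Section 4, Section 5, Section 6, Section 7, and Section 8 in effect.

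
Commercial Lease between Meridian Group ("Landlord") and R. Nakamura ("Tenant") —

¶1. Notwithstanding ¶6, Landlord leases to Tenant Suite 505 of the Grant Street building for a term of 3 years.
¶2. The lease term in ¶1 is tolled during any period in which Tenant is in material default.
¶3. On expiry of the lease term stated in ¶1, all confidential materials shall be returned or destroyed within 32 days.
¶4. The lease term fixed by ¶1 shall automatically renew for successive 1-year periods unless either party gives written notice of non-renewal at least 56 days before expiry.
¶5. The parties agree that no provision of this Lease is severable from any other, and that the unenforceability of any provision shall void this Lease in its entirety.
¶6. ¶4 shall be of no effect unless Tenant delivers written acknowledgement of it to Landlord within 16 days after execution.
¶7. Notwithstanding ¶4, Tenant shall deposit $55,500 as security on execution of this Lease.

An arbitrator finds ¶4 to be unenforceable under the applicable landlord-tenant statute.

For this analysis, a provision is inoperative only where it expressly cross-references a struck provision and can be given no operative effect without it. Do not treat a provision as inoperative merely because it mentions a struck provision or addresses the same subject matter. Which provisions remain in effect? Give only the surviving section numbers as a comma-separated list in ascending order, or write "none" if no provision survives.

none

¶4 is struck. ¶6 operates only by reference to ¶4, so it falls with ¶4. ¶5 provides that the Lease is not severable, so the invalidity of any one provision voids the entire Lease. No provision of the Lease survives.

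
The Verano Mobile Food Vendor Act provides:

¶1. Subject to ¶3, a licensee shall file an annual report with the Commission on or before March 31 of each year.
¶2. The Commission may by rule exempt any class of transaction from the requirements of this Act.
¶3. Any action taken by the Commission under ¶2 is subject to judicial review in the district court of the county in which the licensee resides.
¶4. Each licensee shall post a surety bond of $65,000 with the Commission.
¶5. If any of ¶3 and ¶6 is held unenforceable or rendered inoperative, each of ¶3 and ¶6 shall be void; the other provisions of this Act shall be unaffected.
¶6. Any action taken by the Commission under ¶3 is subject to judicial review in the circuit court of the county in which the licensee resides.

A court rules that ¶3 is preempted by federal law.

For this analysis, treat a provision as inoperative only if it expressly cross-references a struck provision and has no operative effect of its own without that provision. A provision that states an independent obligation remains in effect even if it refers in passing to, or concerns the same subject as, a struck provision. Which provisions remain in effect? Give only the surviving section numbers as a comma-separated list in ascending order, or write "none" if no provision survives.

1, 2, 4, 5

¶3 is struck. The only function of ¶6 is the judicial-review right for ¶3, so it cannot stand once ¶3 is removed. ¶1 mentions ¶3 but its own obligation stands independently of ¶3, so ¶1 is not affected. ¶5 declares ¶3 and ¶6 mutually dependent; since one of them has fallen, all of them are of no effect. The remainder continues in force under ¶5. The provisions still in force are ¶1, ¶2, ¶4, and ¶5.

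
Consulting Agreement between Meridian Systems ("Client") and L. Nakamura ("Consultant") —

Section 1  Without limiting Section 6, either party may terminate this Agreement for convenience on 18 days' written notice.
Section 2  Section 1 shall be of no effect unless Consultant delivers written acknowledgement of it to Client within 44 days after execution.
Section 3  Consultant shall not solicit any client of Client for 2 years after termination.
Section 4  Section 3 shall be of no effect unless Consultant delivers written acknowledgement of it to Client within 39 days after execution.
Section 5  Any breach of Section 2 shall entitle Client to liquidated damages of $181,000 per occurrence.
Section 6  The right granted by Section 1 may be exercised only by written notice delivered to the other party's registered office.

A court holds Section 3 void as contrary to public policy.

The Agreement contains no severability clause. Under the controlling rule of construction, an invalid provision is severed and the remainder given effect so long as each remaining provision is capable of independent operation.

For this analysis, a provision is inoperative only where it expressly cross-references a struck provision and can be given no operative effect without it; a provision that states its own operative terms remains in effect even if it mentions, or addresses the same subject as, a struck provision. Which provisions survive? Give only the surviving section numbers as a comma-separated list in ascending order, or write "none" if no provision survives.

Section 3 is struck. The only function of Section 4 is the acknowledgement condition for Section 3, so it cannot stand once Section 3 is removed. With no severability clause, the stated default rule severs what cannot stand and enforces each remaining provision that can operate on its own. The provisions still in force are Section 1, Section 2, Section 5, and Section 6.

1, 2, 5, 6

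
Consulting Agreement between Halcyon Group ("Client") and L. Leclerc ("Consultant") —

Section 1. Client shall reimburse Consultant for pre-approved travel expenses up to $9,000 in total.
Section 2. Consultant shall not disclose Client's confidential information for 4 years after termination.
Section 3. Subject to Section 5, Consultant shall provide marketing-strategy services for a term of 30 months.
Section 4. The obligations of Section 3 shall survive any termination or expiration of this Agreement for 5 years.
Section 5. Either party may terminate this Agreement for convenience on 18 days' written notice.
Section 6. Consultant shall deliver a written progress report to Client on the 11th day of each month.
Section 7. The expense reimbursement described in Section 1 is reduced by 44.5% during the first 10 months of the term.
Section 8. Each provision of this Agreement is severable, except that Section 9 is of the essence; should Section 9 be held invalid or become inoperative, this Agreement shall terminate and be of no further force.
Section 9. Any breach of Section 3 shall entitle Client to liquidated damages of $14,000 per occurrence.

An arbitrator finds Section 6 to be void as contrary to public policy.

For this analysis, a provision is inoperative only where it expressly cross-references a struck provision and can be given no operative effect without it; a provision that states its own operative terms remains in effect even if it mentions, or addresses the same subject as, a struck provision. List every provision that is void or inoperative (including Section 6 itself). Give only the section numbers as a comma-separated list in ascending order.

Section 6 is struck. Nothing else in the Agreement is defined by reference to Section 6. Section 8 makes Section 9 an essential term, but Section 9 is unaffected, so the severability proviso in Section 8 preserves the remaining provisions. The provisions still in force are Section 1, Section 2, Section 3, Section 4, Section 5, Section 7, Section 8, and Section 9.

6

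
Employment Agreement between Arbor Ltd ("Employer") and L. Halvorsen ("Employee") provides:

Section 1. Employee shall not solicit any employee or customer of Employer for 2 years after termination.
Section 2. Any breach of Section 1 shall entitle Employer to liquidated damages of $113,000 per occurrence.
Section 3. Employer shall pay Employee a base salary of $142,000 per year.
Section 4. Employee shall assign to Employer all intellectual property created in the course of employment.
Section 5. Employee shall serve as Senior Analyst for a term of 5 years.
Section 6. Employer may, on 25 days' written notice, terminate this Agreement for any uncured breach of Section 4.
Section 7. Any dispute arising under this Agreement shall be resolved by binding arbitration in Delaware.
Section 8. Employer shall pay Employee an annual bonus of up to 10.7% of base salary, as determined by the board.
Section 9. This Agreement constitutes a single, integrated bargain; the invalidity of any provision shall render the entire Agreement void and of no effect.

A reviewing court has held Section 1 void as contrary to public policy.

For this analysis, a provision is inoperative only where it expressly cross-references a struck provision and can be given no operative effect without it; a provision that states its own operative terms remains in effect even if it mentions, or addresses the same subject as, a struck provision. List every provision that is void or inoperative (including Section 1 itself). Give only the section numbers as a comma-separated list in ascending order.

Section 1 is struck. Section 2 operates only by reference to Section 1, so it falls with Section 1. Section 9 provides that the Agreement is not severable, so the invalidity of any one provision voids the entire Agreement. No provision of the Agreement survives.

1, 2, 3, 4, 5, 6, 7, 8, 9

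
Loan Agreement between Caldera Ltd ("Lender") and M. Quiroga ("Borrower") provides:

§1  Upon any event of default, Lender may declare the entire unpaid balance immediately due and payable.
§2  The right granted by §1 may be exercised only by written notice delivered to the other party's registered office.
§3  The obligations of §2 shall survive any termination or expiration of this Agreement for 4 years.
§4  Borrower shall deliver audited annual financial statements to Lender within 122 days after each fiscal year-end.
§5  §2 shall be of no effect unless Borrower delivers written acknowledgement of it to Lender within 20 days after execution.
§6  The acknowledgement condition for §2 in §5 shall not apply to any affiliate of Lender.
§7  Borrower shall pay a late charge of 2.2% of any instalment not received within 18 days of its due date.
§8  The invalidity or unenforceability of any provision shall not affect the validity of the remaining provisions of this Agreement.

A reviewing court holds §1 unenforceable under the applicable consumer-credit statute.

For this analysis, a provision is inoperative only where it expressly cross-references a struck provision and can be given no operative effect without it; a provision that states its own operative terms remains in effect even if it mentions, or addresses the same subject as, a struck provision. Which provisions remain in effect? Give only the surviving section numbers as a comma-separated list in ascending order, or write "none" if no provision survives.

§1 is struck. §2 has no operative effect of its own apart from §1 and is therefore inoperative. §3 merely fixes the survival period for §2; with §2 gone it has nothing to operate on and falls away. §5 has no operative effect of its own apart from §2 and is therefore inoperative. §6 does nothing except set the carve-out from the acknowledgement condition for §2 by reference to §5; with §5 gone it has no independent effect and is inoperative. Under the severability clause in §8, the remaining provisions continue in force. That leaves §4, §7, and §8 in effect.

4, 7, 8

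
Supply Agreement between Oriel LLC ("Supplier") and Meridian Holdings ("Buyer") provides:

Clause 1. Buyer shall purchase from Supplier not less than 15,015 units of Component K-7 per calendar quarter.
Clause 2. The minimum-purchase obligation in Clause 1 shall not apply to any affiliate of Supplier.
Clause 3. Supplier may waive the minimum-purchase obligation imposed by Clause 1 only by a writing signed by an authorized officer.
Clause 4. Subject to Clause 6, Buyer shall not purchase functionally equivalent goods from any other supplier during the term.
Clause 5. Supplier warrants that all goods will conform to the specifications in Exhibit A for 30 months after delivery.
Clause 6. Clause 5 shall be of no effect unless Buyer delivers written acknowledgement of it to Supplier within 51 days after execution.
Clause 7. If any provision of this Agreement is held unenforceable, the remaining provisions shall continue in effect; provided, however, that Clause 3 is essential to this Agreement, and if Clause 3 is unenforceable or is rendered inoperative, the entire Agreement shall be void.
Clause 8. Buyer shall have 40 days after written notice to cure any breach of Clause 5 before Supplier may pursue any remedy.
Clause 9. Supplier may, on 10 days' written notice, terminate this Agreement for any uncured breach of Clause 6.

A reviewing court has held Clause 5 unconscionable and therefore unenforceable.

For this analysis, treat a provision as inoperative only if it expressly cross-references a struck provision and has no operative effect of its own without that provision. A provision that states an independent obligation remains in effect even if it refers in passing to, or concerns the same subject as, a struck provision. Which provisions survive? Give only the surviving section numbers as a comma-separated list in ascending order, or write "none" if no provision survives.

1, 2, 3, 4, 7

Clause 5 is struck. Clause 6 merely fixes the acknowledgement condition for Clause 5; with Clause 5 gone it has nothing to operate on and falls away. Clause 8 merely fixes the cure period for breach of Clause 5; with Clause 5 gone it has nothing to operate on and falls away. The only function of Clause 9 is the termination right for breach of Clause 6, so it cannot stand once Clause 6 is removed. Although Clause 4 refers to Clause 6, its operative terms do not depend on Clause 6, so it remains in effect. Clause 7 makes Clause 3 an essential term, but Clause 3 is unaffected, so the severability proviso in Clause 7 preserves the remaining provisions. Clause 1, Clause 2, Clause 3, Clause 4, and Clause 7 remain in effect.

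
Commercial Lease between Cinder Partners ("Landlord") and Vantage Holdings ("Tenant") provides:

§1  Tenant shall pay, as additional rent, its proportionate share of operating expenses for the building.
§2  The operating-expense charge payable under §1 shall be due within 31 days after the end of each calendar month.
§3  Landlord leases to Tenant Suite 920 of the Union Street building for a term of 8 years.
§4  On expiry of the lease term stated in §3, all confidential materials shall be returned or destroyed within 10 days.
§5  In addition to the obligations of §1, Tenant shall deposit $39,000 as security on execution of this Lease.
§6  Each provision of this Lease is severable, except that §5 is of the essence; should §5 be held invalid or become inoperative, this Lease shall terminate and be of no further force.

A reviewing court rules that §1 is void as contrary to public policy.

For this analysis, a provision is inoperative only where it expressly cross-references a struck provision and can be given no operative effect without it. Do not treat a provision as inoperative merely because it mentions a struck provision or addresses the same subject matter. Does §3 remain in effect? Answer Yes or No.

§1 is struck. The whole of §2 is the payment deadline for the operating-expense charge, defined by reference to §1, so §2 cannot stand once §1 is removed. §5 mentions §1 but its own obligation stands independently of §1, so §5 is not affected. §6 makes §5 an essential term, but §5 is unaffected, so the severability proviso in §6 preserves the remaining provisions. The provisions still in force are §3, §4, §5, and §6. §3 is among the surviving provisions, so the answer is yes.

Yes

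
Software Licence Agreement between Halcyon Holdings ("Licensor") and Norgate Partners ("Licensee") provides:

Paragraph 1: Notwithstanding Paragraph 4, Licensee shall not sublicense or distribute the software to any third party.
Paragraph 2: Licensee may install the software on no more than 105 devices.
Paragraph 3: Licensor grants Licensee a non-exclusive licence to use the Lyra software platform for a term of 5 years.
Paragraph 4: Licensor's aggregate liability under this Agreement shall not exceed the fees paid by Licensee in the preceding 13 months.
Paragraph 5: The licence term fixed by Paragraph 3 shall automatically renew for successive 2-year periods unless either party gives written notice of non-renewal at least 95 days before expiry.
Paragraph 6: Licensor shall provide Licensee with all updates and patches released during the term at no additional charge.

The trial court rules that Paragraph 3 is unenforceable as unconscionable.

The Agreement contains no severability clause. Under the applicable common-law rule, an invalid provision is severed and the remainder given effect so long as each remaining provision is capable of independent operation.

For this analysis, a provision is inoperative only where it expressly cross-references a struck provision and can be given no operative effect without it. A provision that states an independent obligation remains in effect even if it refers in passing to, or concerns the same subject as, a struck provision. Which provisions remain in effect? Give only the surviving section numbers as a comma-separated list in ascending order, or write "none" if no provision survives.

Paragraph 3 is struck. The whole of Paragraph 5 is the renewal of the licence term, defined by reference to Paragraph 3, so Paragraph 5 cannot stand once Paragraph 3 is removed. With no severability clause, the stated default rule severs what cannot stand and enforces each remaining provision that can operate on its own. Paragraph 1, Paragraph 2, Paragraph 4, and Paragraph 6 remain in effect.

1, 2, 4, 6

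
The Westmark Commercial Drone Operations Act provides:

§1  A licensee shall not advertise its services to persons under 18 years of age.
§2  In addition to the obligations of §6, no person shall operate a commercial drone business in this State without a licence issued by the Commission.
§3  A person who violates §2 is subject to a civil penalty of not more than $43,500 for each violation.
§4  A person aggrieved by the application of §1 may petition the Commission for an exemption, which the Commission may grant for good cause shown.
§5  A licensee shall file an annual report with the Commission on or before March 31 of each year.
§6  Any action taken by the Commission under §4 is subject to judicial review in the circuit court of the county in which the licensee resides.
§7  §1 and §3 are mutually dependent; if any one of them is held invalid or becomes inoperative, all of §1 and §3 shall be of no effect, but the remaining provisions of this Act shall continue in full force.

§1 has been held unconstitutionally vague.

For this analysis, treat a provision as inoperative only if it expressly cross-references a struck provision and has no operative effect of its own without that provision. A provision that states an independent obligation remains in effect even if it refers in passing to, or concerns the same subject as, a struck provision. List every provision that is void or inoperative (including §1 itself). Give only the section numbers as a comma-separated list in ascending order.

1, 3, 4, 6

§1 is struck. §4 has no operative effect of its own apart from §1 and is therefore inoperative. §6 operates only by reference to §4, so it falls with §4. §2 mentions §6 but its own obligation stands independently of §6, so §2 is not affected. §7 declares §1 and §3 mutually dependent; since one of them has fallen, all of them are of no effect. That brings down §3 as well. The remainder continues in force under §7. §2, §5, and §7 remain in effect.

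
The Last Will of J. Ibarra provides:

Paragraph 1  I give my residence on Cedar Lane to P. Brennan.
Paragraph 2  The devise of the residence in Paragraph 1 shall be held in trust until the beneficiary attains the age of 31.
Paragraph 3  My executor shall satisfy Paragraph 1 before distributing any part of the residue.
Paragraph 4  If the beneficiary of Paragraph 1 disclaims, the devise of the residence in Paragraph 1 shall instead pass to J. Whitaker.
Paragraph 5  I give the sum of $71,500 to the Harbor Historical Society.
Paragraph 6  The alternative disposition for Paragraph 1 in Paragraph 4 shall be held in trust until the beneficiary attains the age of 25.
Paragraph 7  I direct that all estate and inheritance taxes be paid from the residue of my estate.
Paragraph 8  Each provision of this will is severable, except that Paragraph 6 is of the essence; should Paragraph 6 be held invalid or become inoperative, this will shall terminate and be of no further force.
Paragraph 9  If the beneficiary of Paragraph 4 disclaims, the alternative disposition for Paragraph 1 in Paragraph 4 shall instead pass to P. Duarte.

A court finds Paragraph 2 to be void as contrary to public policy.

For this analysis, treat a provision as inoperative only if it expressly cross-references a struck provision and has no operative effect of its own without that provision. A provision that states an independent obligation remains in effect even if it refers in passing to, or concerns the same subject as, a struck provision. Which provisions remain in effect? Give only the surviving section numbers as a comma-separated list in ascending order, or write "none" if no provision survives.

1, 3, 4, 5, 6, 7, 8, 9

Paragraph 2 is struck. Nothing else in the will is defined by reference to Paragraph 2. Paragraph 8 makes Paragraph 6 an essential term, but Paragraph 6 is unaffected, so the severability proviso in Paragraph 8 preserves the remaining provisions. The provisions still in force are Paragraph 1, Paragraph 3, Paragraph 4, Paragraph 5, Paragraph 6, Paragraph 7, Paragraph 8, and Paragraph 9.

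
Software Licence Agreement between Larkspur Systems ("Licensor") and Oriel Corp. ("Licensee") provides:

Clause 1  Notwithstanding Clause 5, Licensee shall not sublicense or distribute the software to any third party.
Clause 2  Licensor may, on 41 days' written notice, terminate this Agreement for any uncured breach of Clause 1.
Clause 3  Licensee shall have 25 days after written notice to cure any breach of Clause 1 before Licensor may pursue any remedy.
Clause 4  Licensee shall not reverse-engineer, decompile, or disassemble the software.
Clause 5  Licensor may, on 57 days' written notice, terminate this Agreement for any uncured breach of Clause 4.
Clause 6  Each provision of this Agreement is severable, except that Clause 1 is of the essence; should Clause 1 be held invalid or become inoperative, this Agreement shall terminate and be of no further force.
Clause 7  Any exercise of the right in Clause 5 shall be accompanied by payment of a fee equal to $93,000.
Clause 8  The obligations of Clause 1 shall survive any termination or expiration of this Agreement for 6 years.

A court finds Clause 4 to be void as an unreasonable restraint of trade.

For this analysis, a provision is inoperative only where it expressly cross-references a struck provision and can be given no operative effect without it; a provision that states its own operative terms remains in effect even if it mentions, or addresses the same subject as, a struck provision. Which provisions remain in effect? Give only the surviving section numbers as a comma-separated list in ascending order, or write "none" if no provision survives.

1, 2, 3, 6, 8

Clause 4 is struck. Clause 5 merely fixes the termination right for breach of Clause 4; with Clause 4 gone it has nothing to operate on and falls away. Clause 7 has no operative effect of its own apart from Clause 5 and is therefore inoperative. Although Clause 1 refers to Clause 5, its operative terms do not depend on Clause 5, so it remains in effect. Clause 6 makes Clause 1 an essential term, but Clause 1 is unaffected, so the severability proviso in Clause 6 preserves the remaining provisions. The provisions still in force are Clause 1, Clause 2, Clause 3, Clause 6, and Clause 8.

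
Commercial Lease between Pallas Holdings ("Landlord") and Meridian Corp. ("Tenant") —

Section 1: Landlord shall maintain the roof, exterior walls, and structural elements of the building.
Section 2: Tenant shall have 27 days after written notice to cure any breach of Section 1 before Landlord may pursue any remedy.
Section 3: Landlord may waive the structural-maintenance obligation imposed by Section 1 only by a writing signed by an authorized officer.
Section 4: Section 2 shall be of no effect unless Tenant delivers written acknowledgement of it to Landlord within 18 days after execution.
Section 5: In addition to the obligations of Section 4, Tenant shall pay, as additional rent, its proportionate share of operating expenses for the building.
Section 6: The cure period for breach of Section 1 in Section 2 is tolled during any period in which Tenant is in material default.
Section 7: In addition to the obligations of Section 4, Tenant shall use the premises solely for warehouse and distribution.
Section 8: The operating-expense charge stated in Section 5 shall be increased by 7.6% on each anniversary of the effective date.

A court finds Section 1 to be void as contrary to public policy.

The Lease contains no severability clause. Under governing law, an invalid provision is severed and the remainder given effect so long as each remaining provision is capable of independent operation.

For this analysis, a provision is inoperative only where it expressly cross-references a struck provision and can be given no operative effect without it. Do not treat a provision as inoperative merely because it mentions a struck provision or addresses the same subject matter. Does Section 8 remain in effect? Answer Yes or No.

Yes

Section 1 is struck. Section 2 operates only by reference to Section 1, so it falls with Section 1. The only function of Section 3 is the waiver condition for Section 1, so it cannot stand once Section 1 is removed. Section 4 merely fixes the acknowledgement condition for Section 2; with Section 2 gone it has nothing to operate on and falls away. Section 6 has no operative effect of its own apart from Section 2 and is therefore inoperative. Section 5 mentions Section 4 but its own obligation stands independently of Section 4, so Section 5 is not affected. Although Section 7 refers to Section 4, its operative terms do not depend on Section 4, so it remains in effect. With no severability clause, the stated default rule severs what cannot stand and enforces each remaining provision that can operate on its own. Section 5, Section 7, and Section 8 remain in effect. Section 8 is among the surviving provisions, so the answer is yes.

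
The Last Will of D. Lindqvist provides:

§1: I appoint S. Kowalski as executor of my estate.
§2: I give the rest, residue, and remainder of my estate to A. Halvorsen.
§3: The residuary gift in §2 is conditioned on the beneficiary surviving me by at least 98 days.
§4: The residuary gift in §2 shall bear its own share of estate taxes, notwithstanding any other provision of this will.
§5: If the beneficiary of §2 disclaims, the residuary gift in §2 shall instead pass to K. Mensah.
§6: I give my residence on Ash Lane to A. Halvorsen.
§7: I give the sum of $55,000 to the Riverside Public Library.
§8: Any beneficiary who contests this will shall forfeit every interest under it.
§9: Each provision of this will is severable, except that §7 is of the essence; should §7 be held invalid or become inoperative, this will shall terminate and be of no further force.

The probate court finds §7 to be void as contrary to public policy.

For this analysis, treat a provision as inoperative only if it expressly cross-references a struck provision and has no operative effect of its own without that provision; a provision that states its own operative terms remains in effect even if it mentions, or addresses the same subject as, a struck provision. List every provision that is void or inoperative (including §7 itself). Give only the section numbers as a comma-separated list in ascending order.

1, 2, 3, 4, 5, 6, 7, 8, 9

§7 is struck. Nothing else in the will is defined by reference to §7. §9 makes §7 an essential term, and §7 is the provision held invalid; under §9, the entire will is therefore void. No provision of the will survives.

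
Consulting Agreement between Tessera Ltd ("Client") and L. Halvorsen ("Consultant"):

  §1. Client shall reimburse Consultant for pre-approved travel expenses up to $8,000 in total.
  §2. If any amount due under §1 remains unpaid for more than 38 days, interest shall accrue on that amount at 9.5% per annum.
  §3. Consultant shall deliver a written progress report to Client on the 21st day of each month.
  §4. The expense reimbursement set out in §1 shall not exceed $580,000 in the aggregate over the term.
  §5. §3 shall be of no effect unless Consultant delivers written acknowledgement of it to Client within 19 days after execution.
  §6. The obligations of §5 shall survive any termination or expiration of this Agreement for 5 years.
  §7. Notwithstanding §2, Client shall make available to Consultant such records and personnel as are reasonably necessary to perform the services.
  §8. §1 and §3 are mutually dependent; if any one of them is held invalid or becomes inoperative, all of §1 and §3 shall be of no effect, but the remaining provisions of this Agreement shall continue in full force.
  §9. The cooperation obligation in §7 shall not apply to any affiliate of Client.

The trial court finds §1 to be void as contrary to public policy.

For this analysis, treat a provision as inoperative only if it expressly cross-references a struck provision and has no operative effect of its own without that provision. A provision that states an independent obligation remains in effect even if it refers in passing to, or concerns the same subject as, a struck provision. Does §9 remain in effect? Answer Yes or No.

Yes

§1 is struck. §2 does nothing except set the default interest on the expense reimbursement by reference to §1; with §1 gone it has no independent effect and is inoperative. §4 does nothing except set the aggregate cap on the expense reimbursement by reference to §1; with §1 gone it has no independent effect and is inoperative. Although §7 refers to §2, its operative terms do not depend on §2, so it remains in effect. §8 declares §1 and §3 mutually dependent; since one of them has fallen, all of them are of no effect. That brings down §3 as well. §5 and §6 in turn depend solely on a provision now struck and likewise fall. The remainder continues in force under §8. The provisions still in force are §7, §8, and §9. §9 is among the surviving provisions, so the answer is yes.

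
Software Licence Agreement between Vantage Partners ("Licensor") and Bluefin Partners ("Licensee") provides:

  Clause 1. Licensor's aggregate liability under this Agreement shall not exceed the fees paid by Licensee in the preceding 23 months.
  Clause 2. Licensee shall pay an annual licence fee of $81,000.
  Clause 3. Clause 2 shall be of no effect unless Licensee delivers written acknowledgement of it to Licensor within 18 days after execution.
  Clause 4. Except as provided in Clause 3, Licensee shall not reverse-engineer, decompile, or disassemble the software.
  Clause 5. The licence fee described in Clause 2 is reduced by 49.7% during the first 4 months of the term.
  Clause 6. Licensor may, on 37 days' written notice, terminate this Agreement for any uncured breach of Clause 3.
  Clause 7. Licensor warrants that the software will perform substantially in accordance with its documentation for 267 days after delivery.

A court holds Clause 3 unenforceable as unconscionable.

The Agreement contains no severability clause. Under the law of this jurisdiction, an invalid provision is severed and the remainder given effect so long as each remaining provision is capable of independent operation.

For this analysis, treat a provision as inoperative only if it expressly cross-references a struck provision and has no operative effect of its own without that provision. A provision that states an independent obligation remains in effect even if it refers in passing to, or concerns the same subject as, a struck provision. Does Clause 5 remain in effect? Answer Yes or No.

Clause 3 is struck. Clause 6 has no operative effect of its own apart from Clause 3 and is therefore inoperative. Clause 4 mentions Clause 3 but its own obligation stands independently of Clause 3, so Clause 4 is not affected. Under the stated default rule, only provisions that cannot operate independently fall away; the rest are enforced. That leaves Clause 1, Clause 2, Clause 4, Clause 5, and Clause 7 in effect. Clause 5 is among the surviving provisions, so the answer is yes.

Yes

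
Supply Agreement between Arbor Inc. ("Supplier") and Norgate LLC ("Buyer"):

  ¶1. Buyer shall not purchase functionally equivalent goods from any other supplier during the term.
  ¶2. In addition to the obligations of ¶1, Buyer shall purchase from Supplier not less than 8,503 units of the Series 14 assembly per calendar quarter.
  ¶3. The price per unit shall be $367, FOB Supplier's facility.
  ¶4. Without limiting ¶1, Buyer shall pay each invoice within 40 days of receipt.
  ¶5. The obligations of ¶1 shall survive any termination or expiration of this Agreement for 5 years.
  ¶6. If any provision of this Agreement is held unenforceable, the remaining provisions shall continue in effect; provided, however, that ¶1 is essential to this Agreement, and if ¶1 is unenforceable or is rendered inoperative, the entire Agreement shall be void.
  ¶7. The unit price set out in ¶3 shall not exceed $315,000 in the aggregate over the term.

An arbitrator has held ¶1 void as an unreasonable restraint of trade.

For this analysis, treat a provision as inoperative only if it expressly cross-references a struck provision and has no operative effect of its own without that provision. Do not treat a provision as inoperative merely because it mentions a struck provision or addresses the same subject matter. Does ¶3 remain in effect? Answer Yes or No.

¶1 is struck. ¶5 operates only by reference to ¶1, so it falls with ¶1. ¶6 makes ¶1 an essential term, and ¶1 is the provision held invalid; under ¶6, the entire Agreement is therefore void. No provision of the Agreement survives. ¶3 is among the inoperative provisions, so the answer is no.

No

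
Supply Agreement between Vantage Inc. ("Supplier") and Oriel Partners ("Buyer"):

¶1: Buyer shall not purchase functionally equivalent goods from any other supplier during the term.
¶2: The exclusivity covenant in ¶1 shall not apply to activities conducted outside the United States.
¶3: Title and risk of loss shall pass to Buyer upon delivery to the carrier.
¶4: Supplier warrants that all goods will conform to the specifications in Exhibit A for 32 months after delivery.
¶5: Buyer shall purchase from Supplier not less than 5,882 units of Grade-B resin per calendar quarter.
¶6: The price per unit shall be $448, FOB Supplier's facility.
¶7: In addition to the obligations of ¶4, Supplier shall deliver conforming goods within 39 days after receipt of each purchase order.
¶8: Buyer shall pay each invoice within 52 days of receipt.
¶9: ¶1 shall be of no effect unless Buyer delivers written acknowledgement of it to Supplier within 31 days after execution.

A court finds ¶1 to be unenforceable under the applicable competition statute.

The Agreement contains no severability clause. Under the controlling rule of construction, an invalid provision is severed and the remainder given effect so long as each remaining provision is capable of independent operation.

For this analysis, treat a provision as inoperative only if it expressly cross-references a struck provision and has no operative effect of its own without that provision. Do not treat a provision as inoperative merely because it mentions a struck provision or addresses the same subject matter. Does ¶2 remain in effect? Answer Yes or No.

¶1 is struck. The whole of ¶2 is the carve-out from the exclusivity covenant, defined by reference to ¶1, so ¶2 cannot stand once ¶1 is removed. ¶9 operates only by reference to ¶1, so it falls with ¶1. Under the stated default rule, only provisions that cannot operate independently fall away; the rest are enforced. That leaves ¶3, ¶4, ¶5, ¶6, ¶7, and ¶8 in effect. ¶2 is among the inoperative provisions, so the answer is no.

No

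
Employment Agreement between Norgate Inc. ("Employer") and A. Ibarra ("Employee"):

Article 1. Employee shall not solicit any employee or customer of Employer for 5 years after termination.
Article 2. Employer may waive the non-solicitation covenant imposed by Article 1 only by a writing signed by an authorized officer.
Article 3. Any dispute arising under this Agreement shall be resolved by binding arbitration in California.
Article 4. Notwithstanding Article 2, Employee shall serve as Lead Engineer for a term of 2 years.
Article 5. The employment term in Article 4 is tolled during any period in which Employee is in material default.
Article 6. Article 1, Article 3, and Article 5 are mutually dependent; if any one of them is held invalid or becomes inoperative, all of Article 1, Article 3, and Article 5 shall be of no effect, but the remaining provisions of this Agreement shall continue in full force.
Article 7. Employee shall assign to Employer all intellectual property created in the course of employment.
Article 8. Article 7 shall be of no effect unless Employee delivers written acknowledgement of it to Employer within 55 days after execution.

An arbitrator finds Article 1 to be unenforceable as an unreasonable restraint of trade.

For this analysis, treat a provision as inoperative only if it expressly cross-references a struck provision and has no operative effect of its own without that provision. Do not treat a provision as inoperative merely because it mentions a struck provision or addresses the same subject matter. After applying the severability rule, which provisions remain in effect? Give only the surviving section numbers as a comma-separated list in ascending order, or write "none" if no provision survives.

4, 6, 7, 8

Article 1 is struck. The only function of Article 2 is the waiver condition for Article 1, so it cannot stand once Article 1 is removed. Article 4 mentions Article 2 but its own obligation stands independently of Article 2, so Article 4 is not affected. Article 6 declares Article 1, Article 3, and Article 5 mutually dependent; since one of them has fallen, all of them are of no effect. That brings down Article 3 and Article 5 as well. The remainder continues in force under Article 6. The provisions still in force are Article 4, Article 6, Article 7, and Article 8.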